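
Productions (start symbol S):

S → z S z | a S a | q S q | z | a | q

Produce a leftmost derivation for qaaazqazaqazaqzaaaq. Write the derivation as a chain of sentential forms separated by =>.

S=>qSq=>qaSaq=>qaaSaaq=>qaaaSaaaq=>qaaazSzaaaq=>qaaazqSqzaaaq=>qaaazqaSaqzaaaq=>qaaazqazSzaqzaaaq=>qaaazqazaSazaqzaaaq=>qaaazqazaqazaqzaaaq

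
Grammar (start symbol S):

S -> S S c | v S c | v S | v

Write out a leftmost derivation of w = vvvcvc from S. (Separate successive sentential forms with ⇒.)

S ⇒ SSc   [S -> S S c]
SSc ⇒ SScSc   [S -> S S c]
SScSc ⇒ vSScSc   [S -> v S]
vSScSc ⇒ vvScSc   [S -> v]
vvScSc ⇒ vvvcSc   [S -> v]
vvvcSc ⇒ vvvcvc   [S -> v]

S ⇒ SSc ⇒ SScSc ⇒ vSScSc ⇒ vvScSc ⇒ vvvcSc ⇒ vvvcvc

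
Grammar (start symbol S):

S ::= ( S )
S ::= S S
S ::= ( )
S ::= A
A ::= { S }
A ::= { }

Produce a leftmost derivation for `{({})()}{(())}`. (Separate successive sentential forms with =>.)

S => SS   [S ::= S S]
SS => AS   [S ::= A]
AS => {S}S   [A ::= { S }]
{S}S => {SS}S   [S ::= S S]
{SS}S => {(S)S}S   [S ::= ( S )]
{(S)S}S => {(A)S}S   [S ::= A]
{(A)S}S => {({})S}S   [A ::= { }]
{({})S}S => {({})()}S   [S ::= ( )]
{({})()}S => {({})()}A   [S ::= A]
{({})()}A => {({})()}{S}   [A ::= { S }]
{({})()}{S} => {({})()}{(S)}   [S ::= ( S )]
{({})()}{(S)} => {({})()}{(())}   [S ::= ( )]

S=>SS=>AS=>{S}S=>{SS}S=>{(S)S}S=>{(A)S}S=>{({})S}S=>{({})()}S=>{({})()}A=>{({})()}{S}=>{({})()}{(S)}=>{({})()}{(())}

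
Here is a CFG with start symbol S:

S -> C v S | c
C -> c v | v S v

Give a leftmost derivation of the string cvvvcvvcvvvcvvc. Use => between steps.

S=>CvS=>cvvS=>cvvCvS=>cvvvSvvS=>cvvvCvSvvS=>cvvvcvvSvvS=>cvvvcvvcvvS=>cvvvcvvcvvCvS=>cvvvcvvcvvvSvvS=>cvvvcvvcvvvcvvS=>cvvvcvvcvvvcvvc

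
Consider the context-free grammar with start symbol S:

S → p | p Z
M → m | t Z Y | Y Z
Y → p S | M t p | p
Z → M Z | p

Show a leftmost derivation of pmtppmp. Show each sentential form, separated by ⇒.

S⇒pZ⇒pMZ⇒pYZZ⇒pMtpZZ⇒pmtpZZ⇒pmtppZ⇒pmtppMZ⇒pmtppmZ⇒pmtppmp

S ⇒ pZ   [S → p Z]
pZ ⇒ pMZ   [Z → M Z]
pMZ ⇒ pYZZ   [M → Y Z]
pYZZ ⇒ pMtpZZ   [Y → M t p]
pMtpZZ ⇒ pmtpZZ   [M → m]
pmtpZZ ⇒ pmtppZ   [Z → p]
pmtppZ ⇒ pmtppMZ   [Z → M Z]
pmtppMZ ⇒ pmtppmZ   [M → m]
pmtppmZ ⇒ pmtppmp   [Z → p]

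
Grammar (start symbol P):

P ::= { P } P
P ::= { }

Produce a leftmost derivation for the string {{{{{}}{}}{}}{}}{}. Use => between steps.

P => {P}P   [P ::= { P } P]
{P}P => {{P}P}P   [P ::= { P } P]
{{P}P}P => {{{P}P}P}P   [P ::= { P } P]
{{{P}P}P}P => {{{{P}P}P}P}P   [P ::= { P } P]
{{{{P}P}P}P}P => {{{{{}}P}P}P}P   [P ::= { }]
{{{{{}}P}P}P}P => {{{{{}}{}}P}P}P   [P ::= { }]
{{{{{}}{}}P}P}P => {{{{{}}{}}{}}P}P   [P ::= { }]
{{{{{}}{}}{}}P}P => {{{{{}}{}}{}}{}}P   [P ::= { }]
{{{{{}}{}}{}}{}}P => {{{{{}}{}}{}}{}}{}   [P ::= { }]

P => {P}P => {{P}P}P => {{{P}P}P}P => {{{{P}P}P}P}P => {{{{{}}P}P}P}P => {{{{{}}{}}P}P}P => {{{{{}}{}}{}}P}P => {{{{{}}{}}{}}{}}P => {{{{{}}{}}{}}{}}{}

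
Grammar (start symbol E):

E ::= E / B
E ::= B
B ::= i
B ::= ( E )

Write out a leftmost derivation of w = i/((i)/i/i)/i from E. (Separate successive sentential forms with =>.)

E => E/B   [E ::= E / B]
E/B => E/B/B   [E ::= E / B]
E/B/B => B/B/B   [E ::= B]
B/B/B => i/B/B   [B ::= i]
i/B/B => i/(E)/B   [B ::= ( E )]
i/(E)/B => i/(E/B)/B   [E ::= E / B]
i/(E/B)/B => i/(E/B/B)/B   [E ::= E / B]
i/(E/B/B)/B => i/(B/B/B)/B   [E ::= B]
i/(B/B/B)/B => i/((E)/B/B)/B   [B ::= ( E )]
i/((E)/B/B)/B => i/((B)/B/B)/B   [E ::= B]
i/((B)/B/B)/B => i/((i)/B/B)/B   [B ::= i]
i/((i)/B/B)/B => i/((i)/i/B)/B   [B ::= i]
i/((i)/i/B)/B => i/((i)/i/i)/B   [B ::= i]
i/((i)/i/i)/B => i/((i)/i/i)/i   [B ::= i]

E => E/B => E/B/B => B/B/B => i/B/B => i/(E)/B => i/(E/B)/B => i/(E/B/B)/B => i/(B/B/B)/B => i/((E)/B/B)/B => i/((B)/B/B)/B => i/((i)/B/B)/B => i/((i)/i/B)/B => i/((i)/i/i)/B => i/((i)/i/i)/i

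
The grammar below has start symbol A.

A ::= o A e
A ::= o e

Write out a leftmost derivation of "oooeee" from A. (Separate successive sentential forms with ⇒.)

A ⇒ oAe ⇒ ooAee ⇒ oooeee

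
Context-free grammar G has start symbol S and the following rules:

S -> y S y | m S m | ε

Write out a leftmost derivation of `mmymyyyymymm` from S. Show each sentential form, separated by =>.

S => mSm => mmSmm => mmySymm => mmymSmymm => mmymySymymm => mmymyySyymymm => mmymyyyymymm

S => mSm   [S -> m S m]
mSm => mmSmm   [S -> m S m]
mmSmm => mmySymm   [S -> y S y]
mmySymm => mmymSmymm   [S -> m S m]
mmymSmymm => mmymySymymm   [S -> y S y]
mmymySymymm => mmymyySyymymm   [S -> y S y]
mmymyySyymymm => mmymyyyymymm   [S -> ε]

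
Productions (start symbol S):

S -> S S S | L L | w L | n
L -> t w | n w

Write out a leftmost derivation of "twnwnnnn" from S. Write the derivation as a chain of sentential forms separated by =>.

S => SSS => SSSSS => LLSSSS => twLSSSS => twnwSSSS => twnwnSSS => twnwnnSS => twnwnnnS => twnwnnnn

S => SSS   [S -> S S S]
SSS => SSSSS   [S -> S S S]
SSSSS => LLSSSS   [S -> L L]
LLSSSS => twLSSSS   [L -> t w]
twLSSSS => twnwSSSS   [L -> n w]
twnwSSSS => twnwnSSS   [S -> n]
twnwnSSS => twnwnnSS   [S -> n]
twnwnnSS => twnwnnnS   [S -> n]
twnwnnnS => twnwnnnn   [S -> n]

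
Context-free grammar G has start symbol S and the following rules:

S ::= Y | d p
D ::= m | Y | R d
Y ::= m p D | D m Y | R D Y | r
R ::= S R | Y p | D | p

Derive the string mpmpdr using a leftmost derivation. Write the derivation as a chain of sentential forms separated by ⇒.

S ⇒ Y   [S ::= Y]
Y ⇒ mpD   [Y ::= m p D]
mpD ⇒ mpY   [D ::= Y]
mpY ⇒ mpRDY   [Y ::= R D Y]
mpRDY ⇒ mpDDY   [R ::= D]
mpDDY ⇒ mpmDY   [D ::= m]
mpmDY ⇒ mpmRdY   [D ::= R d]
mpmRdY ⇒ mpmpdY   [R ::= p]
mpmpdY ⇒ mpmpdr   [Y ::= r]

S⇒Y⇒mpD⇒mpY⇒mpRDY⇒mpDDY⇒mpmDY⇒mpmRdY⇒mpmpdY⇒mpmpdr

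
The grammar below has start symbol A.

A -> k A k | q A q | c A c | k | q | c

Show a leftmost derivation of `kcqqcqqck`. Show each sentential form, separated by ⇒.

A ⇒ kAk ⇒ kcAck ⇒ kcqAqck ⇒ kcqqAqqck ⇒ kcqqcqqck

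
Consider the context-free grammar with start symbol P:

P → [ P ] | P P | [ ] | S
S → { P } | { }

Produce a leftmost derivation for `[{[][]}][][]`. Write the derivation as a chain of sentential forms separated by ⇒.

P ⇒ PP   [P → P P]
PP ⇒ [P]P   [P → [ P ]]
[P]P ⇒ [S]P   [P → S]
[S]P ⇒ [{P}]P   [S → { P }]
[{P}]P ⇒ [{PP}]P   [P → P P]
[{PP}]P ⇒ [{[]P}]P   [P → [ ]]
[{[]P}]P ⇒ [{[][]}]P   [P → [ ]]
[{[][]}]P ⇒ [{[][]}]PP   [P → P P]
[{[][]}]PP ⇒ [{[][]}][]P   [P → [ ]]
[{[][]}][]P ⇒ [{[][]}][][]   [P → [ ]]

P ⇒ PP ⇒ [P]P ⇒ [S]P ⇒ [{P}]P ⇒ [{PP}]P ⇒ [{[]P}]P ⇒ [{[][]}]P ⇒ [{[][]}]PP ⇒ [{[][]}][]P ⇒ [{[][]}][][]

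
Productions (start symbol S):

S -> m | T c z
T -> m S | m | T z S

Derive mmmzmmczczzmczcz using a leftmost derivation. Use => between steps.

S => Tcz => TzScz => mSzScz => mTczzScz => mTzSczzScz => mmSzSczzScz => mmmzSczzScz => mmmzTczczzScz => mmmzmSczczzScz => mmmzmmczczzScz => mmmzmmczczzTczcz => mmmzmmczczzmczcz

S => Tcz   [S -> T c z]
Tcz => TzScz   [T -> T z S]
TzScz => mSzScz   [T -> m S]
mSzScz => mTczzScz   [S -> T c z]
mTczzScz => mTzSczzScz   [T -> T z S]
mTzSczzScz => mmSzSczzScz   [T -> m S]
mmSzSczzScz => mmmzSczzScz   [S -> m]
mmmzSczzScz => mmmzTczczzScz   [S -> T c z]
mmmzTczczzScz => mmmzmSczczzScz   [T -> m S]
mmmzmSczczzScz => mmmzmmczczzScz   [S -> m]
mmmzmmczczzScz => mmmzmmczczzTczcz   [S -> T c z]
mmmzmmczczzTczcz => mmmzmmczczzmczcz   [T -> m]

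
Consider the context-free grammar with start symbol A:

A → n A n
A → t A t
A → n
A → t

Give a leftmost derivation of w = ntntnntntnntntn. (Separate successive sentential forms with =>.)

A => nAn => ntAtn => ntnAntn => ntntAtntn => ntntnAntntn => ntntnnAnntntn => ntntnntAtnntntn => ntntnntntnntntn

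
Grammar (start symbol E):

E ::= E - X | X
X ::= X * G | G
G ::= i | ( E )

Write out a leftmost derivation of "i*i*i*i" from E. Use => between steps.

E => X   [E ::= X]
X => X*G   [X ::= X * G]
X*G => X*G*G   [X ::= X * G]
X*G*G => X*G*G*G   [X ::= X * G]
X*G*G*G => G*G*G*G   [X ::= G]
G*G*G*G => i*G*G*G   [G ::= i]
i*G*G*G => i*i*G*G   [G ::= i]
i*i*G*G => i*i*i*G   [G ::= i]
i*i*i*G => i*i*i*i   [G ::= i]

E=>X=>X*G=>X*G*G=>X*G*G*G=>G*G*G*G=>i*G*G*G=>i*i*G*G=>i*i*i*G=>i*i*i*i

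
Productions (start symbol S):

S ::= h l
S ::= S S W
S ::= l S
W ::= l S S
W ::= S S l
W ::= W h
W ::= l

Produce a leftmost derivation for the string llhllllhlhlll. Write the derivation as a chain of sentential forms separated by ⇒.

S⇒SSW⇒lSSW⇒llSSW⇒llhlSW⇒llhlSSWW⇒llhllSSWW⇒llhlllSSWW⇒llhllllSSWW⇒llhllllhlSWW⇒llhllllhlhlWW⇒llhllllhlhllW⇒llhllllhlhlll

S ⇒ SSW   [S ::= S S W]
SSW ⇒ lSSW   [S ::= l S]
lSSW ⇒ llSSW   [S ::= l S]
llSSW ⇒ llhlSW   [S ::= h l]
llhlSW ⇒ llhlSSWW   [S ::= S S W]
llhlSSWW ⇒ llhllSSWW   [S ::= l S]
llhllSSWW ⇒ llhlllSSWW   [S ::= l S]
llhlllSSWW ⇒ llhllllSSWW   [S ::= l S]
llhllllSSWW ⇒ llhllllhlSWW   [S ::= h l]
llhllllhlSWW ⇒ llhllllhlhlWW   [S ::= h l]
llhllllhlhlWW ⇒ llhllllhlhllW   [W ::= l]
llhllllhlhllW ⇒ llhllllhlhlll   [W ::= l]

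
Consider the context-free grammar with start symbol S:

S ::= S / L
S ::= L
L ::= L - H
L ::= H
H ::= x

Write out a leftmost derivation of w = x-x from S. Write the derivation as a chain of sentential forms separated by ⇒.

S⇒L⇒L-H⇒H-H⇒x-H⇒x-x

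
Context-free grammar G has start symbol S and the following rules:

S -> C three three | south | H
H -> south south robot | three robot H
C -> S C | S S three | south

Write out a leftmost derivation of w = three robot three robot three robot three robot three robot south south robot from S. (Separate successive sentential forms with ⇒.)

S ⇒ H ⇒ three robot H ⇒ three robot three robot H ⇒ three robot three robot three robot H ⇒ three robot three robot three robot three robot H ⇒ three robot three robot three robot three robot three robot H ⇒ three robot three robot three robot three robot three robot south south robot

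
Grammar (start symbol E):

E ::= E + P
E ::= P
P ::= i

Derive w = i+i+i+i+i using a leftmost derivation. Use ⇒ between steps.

E ⇒ E+P ⇒ E+P+P ⇒ E+P+P+P ⇒ E+P+P+P+P ⇒ P+P+P+P+P ⇒ i+P+P+P+P ⇒ i+i+P+P+P ⇒ i+i+i+P+P ⇒ i+i+i+i+P ⇒ i+i+i+i+i

E ⇒ E+P   [E ::= E + P]
E+P ⇒ E+P+P   [E ::= E + P]
E+P+P ⇒ E+P+P+P   [E ::= E + P]
E+P+P+P ⇒ E+P+P+P+P   [E ::= E + P]
E+P+P+P+P ⇒ P+P+P+P+P   [E ::= P]
P+P+P+P+P ⇒ i+P+P+P+P   [P ::= i]
i+P+P+P+P ⇒ i+i+P+P+P   [P ::= i]
i+i+P+P+P ⇒ i+i+i+P+P   [P ::= i]
i+i+i+P+P ⇒ i+i+i+i+P   [P ::= i]
i+i+i+i+P ⇒ i+i+i+i+i   [P ::= i]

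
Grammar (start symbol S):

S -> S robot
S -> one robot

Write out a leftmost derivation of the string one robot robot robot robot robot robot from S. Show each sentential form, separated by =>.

S => S robot   [S -> S robot]
S robot => S robot robot   [S -> S robot]
S robot robot => S robot robot robot   [S -> S robot]
S robot robot robot => S robot robot robot robot   [S -> S robot]
S robot robot robot robot => S robot robot robot robot robot   [S -> S robot]
S robot robot robot robot robot => one robot robot robot robot robot robot   [S -> one robot]

S => S robot => S robot robot => S robot robot robot => S robot robot robot robot => S robot robot robot robot robot => one robot robot robot robot robot robot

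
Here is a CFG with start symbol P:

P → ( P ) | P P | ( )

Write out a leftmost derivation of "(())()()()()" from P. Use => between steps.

P=>PP=>(P)P=>(())P=>(())PP=>(())PPP=>(())PPPP=>(())()PPP=>(())()()PP=>(())()()()P=>(())()()()()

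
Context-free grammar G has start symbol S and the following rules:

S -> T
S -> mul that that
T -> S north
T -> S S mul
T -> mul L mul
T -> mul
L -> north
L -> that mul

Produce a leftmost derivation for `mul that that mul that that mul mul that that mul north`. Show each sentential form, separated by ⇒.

S ⇒ T ⇒ S north ⇒ T north ⇒ S S mul north ⇒ T S mul north ⇒ S S mul S mul north ⇒ mul that that S mul S mul north ⇒ mul that that mul that that mul S mul north ⇒ mul that that mul that that mul mul that that mul north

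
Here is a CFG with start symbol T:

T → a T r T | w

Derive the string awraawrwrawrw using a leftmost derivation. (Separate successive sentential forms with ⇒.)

T ⇒ aTrT ⇒ awrT ⇒ awraTrT ⇒ awraaTrTrT ⇒ awraawrTrT ⇒ awraawrwrT ⇒ awraawrwraTrT ⇒ awraawrwrawrT ⇒ awraawrwrawrw

T ⇒ aTrT   [T → a T r T]
aTrT ⇒ awrT   [T → w]
awrT ⇒ awraTrT   [T → a T r T]
awraTrT ⇒ awraaTrTrT   [T → a T r T]
awraaTrTrT ⇒ awraawrTrT   [T → w]
awraawrTrT ⇒ awraawrwrT   [T → w]
awraawrwrT ⇒ awraawrwraTrT   [T → a T r T]
awraawrwraTrT ⇒ awraawrwrawrT   [T → w]
awraawrwrawrT ⇒ awraawrwrawrw   [T → w]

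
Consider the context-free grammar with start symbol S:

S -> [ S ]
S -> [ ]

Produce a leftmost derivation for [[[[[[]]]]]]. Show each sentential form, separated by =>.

S => [S] => [[S]] => [[[S]]] => [[[[S]]]] => [[[[[S]]]]] => [[[[[[]]]]]]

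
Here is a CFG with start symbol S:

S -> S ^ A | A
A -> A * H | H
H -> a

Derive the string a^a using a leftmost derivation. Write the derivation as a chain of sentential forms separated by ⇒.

S ⇒ S^A   [S -> S ^ A]
S^A ⇒ A^A   [S -> A]
A^A ⇒ H^A   [A -> H]
H^A ⇒ a^A   [H -> a]
a^A ⇒ a^H   [A -> H]
a^H ⇒ a^a   [H -> a]

S ⇒ S^A ⇒ A^A ⇒ H^A ⇒ a^A ⇒ a^H ⇒ a^a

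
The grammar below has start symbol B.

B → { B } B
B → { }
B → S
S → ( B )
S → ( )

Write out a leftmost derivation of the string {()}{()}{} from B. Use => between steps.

B => {B}B => {S}B => {()}B => {()}{B}B => {()}{S}B => {()}{()}B => {()}{()}{}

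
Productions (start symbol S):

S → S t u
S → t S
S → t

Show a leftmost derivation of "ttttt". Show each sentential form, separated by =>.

S => tS   [S → t S]
tS => ttS   [S → t S]
ttS => tttS   [S → t S]
tttS => ttttS   [S → t S]
ttttS => ttttt   [S → t]

S => tS => ttS => tttS => ttttS => ttttt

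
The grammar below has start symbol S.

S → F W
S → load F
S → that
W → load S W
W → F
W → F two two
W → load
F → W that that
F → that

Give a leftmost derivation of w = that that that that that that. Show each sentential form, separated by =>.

S => F W   [S → F W]
F W => that W   [F → that]
that W => that F   [W → F]
that F => that W that that   [F → W that that]
that W that that => that F that that   [W → F]
that F that that => that W that that that that   [F → W that that]
that W that that that that => that F that that that that   [W → F]
that F that that that that => that that that that that that   [F → that]

S => F W => that W => that F => that W that that => that F that that => that W that that that that => that F that that that that => that that that that that that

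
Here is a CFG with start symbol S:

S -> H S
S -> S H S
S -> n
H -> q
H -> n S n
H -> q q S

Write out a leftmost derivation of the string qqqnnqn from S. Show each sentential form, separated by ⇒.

S ⇒ SHS   [S -> S H S]
SHS ⇒ HSHS   [S -> H S]
HSHS ⇒ qqSSHS   [H -> q q S]
qqSSHS ⇒ qqHSSHS   [S -> H S]
qqHSSHS ⇒ qqqSSHS   [H -> q]
qqqSSHS ⇒ qqqnSHS   [S -> n]
qqqnSHS ⇒ qqqnnHS   [S -> n]
qqqnnHS ⇒ qqqnnqS   [H -> q]
qqqnnqS ⇒ qqqnnqn   [S -> n]

S ⇒ SHS ⇒ HSHS ⇒ qqSSHS ⇒ qqHSSHS ⇒ qqqSSHS ⇒ qqqnSHS ⇒ qqqnnHS ⇒ qqqnnqS ⇒ qqqnnqn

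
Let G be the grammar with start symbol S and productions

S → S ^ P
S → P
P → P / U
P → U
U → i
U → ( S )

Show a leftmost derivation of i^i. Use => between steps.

S => S^P   [S → S ^ P]
S^P => P^P   [S → P]
P^P => U^P   [P → U]
U^P => i^P   [U → i]
i^P => i^U   [P → U]
i^U => i^i   [U → i]

S=>S^P=>P^P=>U^P=>i^P=>i^U=>i^i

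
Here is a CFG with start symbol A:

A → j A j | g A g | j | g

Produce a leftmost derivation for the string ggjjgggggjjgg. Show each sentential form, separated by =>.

A=>gAg=>ggAgg=>ggjAjgg=>ggjjAjjgg=>ggjjgAgjjgg=>ggjjggAggjjgg=>ggjjgggggjjgg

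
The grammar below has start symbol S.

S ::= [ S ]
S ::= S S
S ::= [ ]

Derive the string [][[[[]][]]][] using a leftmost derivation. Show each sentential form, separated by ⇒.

S ⇒ SS   [S ::= S S]
SS ⇒ SSS   [S ::= S S]
SSS ⇒ []SS   [S ::= [ ]]
[]SS ⇒ [][S]S   [S ::= [ S ]]
[][S]S ⇒ [][[S]]S   [S ::= [ S ]]
[][[S]]S ⇒ [][[SS]]S   [S ::= S S]
[][[SS]]S ⇒ [][[[S]S]]S   [S ::= [ S ]]
[][[[S]S]]S ⇒ [][[[[]]S]]S   [S ::= [ ]]
[][[[[]]S]]S ⇒ [][[[[]][]]]S   [S ::= [ ]]
[][[[[]][]]]S ⇒ [][[[[]][]]][]   [S ::= [ ]]

S ⇒ SS ⇒ SSS ⇒ []SS ⇒ [][S]S ⇒ [][[S]]S ⇒ [][[SS]]S ⇒ [][[[S]S]]S ⇒ [][[[[]]S]]S ⇒ [][[[[]][]]]S ⇒ [][[[[]][]]][]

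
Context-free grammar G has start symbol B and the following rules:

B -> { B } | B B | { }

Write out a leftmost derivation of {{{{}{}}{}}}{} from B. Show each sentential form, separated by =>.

B => BB => {B}B => {{B}}B => {{BB}}B => {{{B}B}}B => {{{BB}B}}B => {{{{}B}B}}B => {{{{}{}}B}}B => {{{{}{}}{}}}B => {{{{}{}}{}}}{}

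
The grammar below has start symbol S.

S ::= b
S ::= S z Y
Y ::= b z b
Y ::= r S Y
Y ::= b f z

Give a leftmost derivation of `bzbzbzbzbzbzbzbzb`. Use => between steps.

S => SzY   [S ::= S z Y]
SzY => SzYzY   [S ::= S z Y]
SzYzY => SzYzYzY   [S ::= S z Y]
SzYzYzY => SzYzYzYzY   [S ::= S z Y]
SzYzYzYzY => bzYzYzYzY   [S ::= b]
bzYzYzYzY => bzbzbzYzYzY   [Y ::= b z b]
bzbzbzYzYzY => bzbzbzbzbzYzY   [Y ::= b z b]
bzbzbzbzbzYzY => bzbzbzbzbzbzbzY   [Y ::= b z b]
bzbzbzbzbzbzbzY => bzbzbzbzbzbzbzbzb   [Y ::= b z b]

S=>SzY=>SzYzY=>SzYzYzY=>SzYzYzYzY=>bzYzYzYzY=>bzbzbzYzYzY=>bzbzbzbzbzYzY=>bzbzbzbzbzbzbzY=>bzbzbzbzbzbzbzbzb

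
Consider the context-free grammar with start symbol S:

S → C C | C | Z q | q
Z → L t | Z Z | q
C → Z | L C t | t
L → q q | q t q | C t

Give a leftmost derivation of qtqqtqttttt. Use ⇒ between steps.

S ⇒ C ⇒ Z ⇒ Lt ⇒ Ctt ⇒ LCttt ⇒ qtqCttt ⇒ qtqLCtttt ⇒ qtqqtqCtttt ⇒ qtqqtqttttt

S ⇒ C   [S → C]
C ⇒ Z   [C → Z]
Z ⇒ Lt   [Z → L t]
Lt ⇒ Ctt   [L → C t]
Ctt ⇒ LCttt   [C → L C t]
LCttt ⇒ qtqCttt   [L → q t q]
qtqCttt ⇒ qtqLCtttt   [C → L C t]
qtqLCtttt ⇒ qtqqtqCtttt   [L → q t q]
qtqqtqCtttt ⇒ qtqqtqttttt   [C → t]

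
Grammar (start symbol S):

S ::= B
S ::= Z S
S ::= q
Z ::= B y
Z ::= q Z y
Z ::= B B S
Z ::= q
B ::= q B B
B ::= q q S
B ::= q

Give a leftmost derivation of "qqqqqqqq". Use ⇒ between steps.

S ⇒ ZS ⇒ BBSS ⇒ qBBBSS ⇒ qqBBBBSS ⇒ qqqBBBSS ⇒ qqqqBBSS ⇒ qqqqqBSS ⇒ qqqqqqSS ⇒ qqqqqqqS ⇒ qqqqqqqq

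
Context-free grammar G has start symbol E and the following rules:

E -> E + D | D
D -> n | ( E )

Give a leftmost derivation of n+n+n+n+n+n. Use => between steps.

E => E+D   [E -> E + D]
E+D => E+D+D   [E -> E + D]
E+D+D => E+D+D+D   [E -> E + D]
E+D+D+D => E+D+D+D+D   [E -> E + D]
E+D+D+D+D => E+D+D+D+D+D   [E -> E + D]
E+D+D+D+D+D => D+D+D+D+D+D   [E -> D]
D+D+D+D+D+D => n+D+D+D+D+D   [D -> n]
n+D+D+D+D+D => n+n+D+D+D+D   [D -> n]
n+n+D+D+D+D => n+n+n+D+D+D   [D -> n]
n+n+n+D+D+D => n+n+n+n+D+D   [D -> n]
n+n+n+n+D+D => n+n+n+n+n+D   [D -> n]
n+n+n+n+n+D => n+n+n+n+n+n   [D -> n]

E => E+D => E+D+D => E+D+D+D => E+D+D+D+D => E+D+D+D+D+D => D+D+D+D+D+D => n+D+D+D+D+D => n+n+D+D+D+D => n+n+n+D+D+D => n+n+n+n+D+D => n+n+n+n+n+D => n+n+n+n+n+n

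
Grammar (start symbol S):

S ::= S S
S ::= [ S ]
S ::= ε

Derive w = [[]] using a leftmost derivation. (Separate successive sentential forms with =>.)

S => [S] => [SS] => [[S]S] => [[]S] => [[]]

S => [S]   [S ::= [ S ]]
[S] => [SS]   [S ::= S S]
[SS] => [[S]S]   [S ::= [ S ]]
[[S]S] => [[]S]   [S ::= ε]
[[]S] => [[]]   [S ::= ε]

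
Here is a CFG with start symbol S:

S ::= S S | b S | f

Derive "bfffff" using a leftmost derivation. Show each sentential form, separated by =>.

S => SS => bSS => bSSS => bSSSS => bfSSS => bfSSSS => bffSSS => bfffSS => bffffS => bfffff

S => SS   [S ::= S S]
SS => bSS   [S ::= b S]
bSS => bSSS   [S ::= S S]
bSSS => bSSSS   [S ::= S S]
bSSSS => bfSSS   [S ::= f]
bfSSS => bfSSSS   [S ::= S S]
bfSSSS => bffSSS   [S ::= f]
bffSSS => bfffSS   [S ::= f]
bfffSS => bffffS   [S ::= f]
bffffS => bfffff   [S ::= f]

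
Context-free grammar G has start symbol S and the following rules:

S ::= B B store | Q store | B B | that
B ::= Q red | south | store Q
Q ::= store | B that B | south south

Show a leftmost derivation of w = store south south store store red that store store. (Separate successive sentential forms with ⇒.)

S ⇒ B B   [S ::= B B]
B B ⇒ store Q B   [B ::= store Q]
store Q B ⇒ store south south B   [Q ::= south south]
store south south B ⇒ store south south store Q   [B ::= store Q]
store south south store Q ⇒ store south south store B that B   [Q ::= B that B]
store south south store B that B ⇒ store south south store Q red that B   [B ::= Q red]
store south south store Q red that B ⇒ store south south store store red that B   [Q ::= store]
store south south store store red that B ⇒ store south south store store red that store Q   [B ::= store Q]
store south south store store red that store Q ⇒ store south south store store red that store store   [Q ::= store]

S ⇒ B B ⇒ store Q B ⇒ store south south B ⇒ store south south store Q ⇒ store south south store B that B ⇒ store south south store Q red that B ⇒ store south south store store red that B ⇒ store south south store store red that store Q ⇒ store south south store store red that store store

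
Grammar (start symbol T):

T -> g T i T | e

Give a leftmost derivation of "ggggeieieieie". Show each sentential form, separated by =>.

T => gTiT => ggTiTiT => gggTiTiTiT => ggggTiTiTiTiT => ggggeiTiTiTiT => ggggeieiTiTiT => ggggeieieiTiT => ggggeieieieiT => ggggeieieieie

T => gTiT   [T -> g T i T]
gTiT => ggTiTiT   [T -> g T i T]
ggTiTiT => gggTiTiTiT   [T -> g T i T]
gggTiTiTiT => ggggTiTiTiTiT   [T -> g T i T]
ggggTiTiTiTiT => ggggeiTiTiTiT   [T -> e]
ggggeiTiTiTiT => ggggeieiTiTiT   [T -> e]
ggggeieiTiTiT => ggggeieieiTiT   [T -> e]
ggggeieieiTiT => ggggeieieieiT   [T -> e]
ggggeieieieiT => ggggeieieieie   [T -> e]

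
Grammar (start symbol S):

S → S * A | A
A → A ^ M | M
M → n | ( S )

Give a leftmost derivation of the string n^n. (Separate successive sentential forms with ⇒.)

S ⇒ A   [S → A]
A ⇒ A^M   [A → A ^ M]
A^M ⇒ M^M   [A → M]
M^M ⇒ n^M   [M → n]
n^M ⇒ n^n   [M → n]

S ⇒ A ⇒ A^M ⇒ M^M ⇒ n^M ⇒ n^n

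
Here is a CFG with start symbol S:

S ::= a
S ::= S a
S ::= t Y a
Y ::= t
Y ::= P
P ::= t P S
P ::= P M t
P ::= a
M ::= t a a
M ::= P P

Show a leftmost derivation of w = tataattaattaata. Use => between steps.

S => tYa => tPa => tPMta => tPMtMta => tPMtMtMta => taMtMtMta => tataatMtMta => tataattaatMta => tataattaattaata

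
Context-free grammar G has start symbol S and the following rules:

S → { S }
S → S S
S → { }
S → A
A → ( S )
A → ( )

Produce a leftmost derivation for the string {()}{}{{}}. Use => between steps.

S => SS   [S → S S]
SS => {S}S   [S → { S }]
{S}S => {A}S   [S → A]
{A}S => {()}S   [A → ( )]
{()}S => {()}SS   [S → S S]
{()}SS => {()}{}S   [S → { }]
{()}{}S => {()}{}{S}   [S → { S }]
{()}{}{S} => {()}{}{{}}   [S → { }]

S => SS => {S}S => {A}S => {()}S => {()}SS => {()}{}S => {()}{}{S} => {()}{}{{}}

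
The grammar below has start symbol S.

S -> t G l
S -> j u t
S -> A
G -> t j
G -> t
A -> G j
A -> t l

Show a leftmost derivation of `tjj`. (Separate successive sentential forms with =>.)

S=>A=>Gj=>tjj

S => A   [S -> A]
A => Gj   [A -> G j]
Gj => tjj   [G -> t j]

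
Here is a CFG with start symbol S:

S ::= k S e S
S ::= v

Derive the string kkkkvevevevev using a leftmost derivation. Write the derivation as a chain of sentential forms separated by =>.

S=>kSeS=>kkSeSeS=>kkkSeSeSeS=>kkkkSeSeSeSeS=>kkkkveSeSeSeS=>kkkkveveSeSeS=>kkkkveveveSeS=>kkkkveveveveS=>kkkkvevevevev

S => kSeS   [S ::= k S e S]
kSeS => kkSeSeS   [S ::= k S e S]
kkSeSeS => kkkSeSeSeS   [S ::= k S e S]
kkkSeSeSeS => kkkkSeSeSeSeS   [S ::= k S e S]
kkkkSeSeSeSeS => kkkkveSeSeSeS   [S ::= v]
kkkkveSeSeSeS => kkkkveveSeSeS   [S ::= v]
kkkkveveSeSeS => kkkkveveveSeS   [S ::= v]
kkkkveveveSeS => kkkkveveveveS   [S ::= v]
kkkkveveveveS => kkkkvevevevev   [S ::= v]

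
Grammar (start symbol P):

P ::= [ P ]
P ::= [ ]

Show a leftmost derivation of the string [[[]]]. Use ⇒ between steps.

P ⇒ [P]   [P ::= [ P ]]
[P] ⇒ [[P]]   [P ::= [ P ]]
[[P]] ⇒ [[[]]]   [P ::= [ ]]

P⇒[P]⇒[[P]]⇒[[[]]]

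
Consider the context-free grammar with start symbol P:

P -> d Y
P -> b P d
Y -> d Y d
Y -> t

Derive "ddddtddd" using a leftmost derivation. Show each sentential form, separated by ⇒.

P ⇒ dY ⇒ ddYd ⇒ dddYdd ⇒ ddddYddd ⇒ ddddtddd

P ⇒ dY   [P -> d Y]
dY ⇒ ddYd   [Y -> d Y d]
ddYd ⇒ dddYdd   [Y -> d Y d]
dddYdd ⇒ ddddYddd   [Y -> d Y d]
ddddYddd ⇒ ddddtddd   [Y -> t]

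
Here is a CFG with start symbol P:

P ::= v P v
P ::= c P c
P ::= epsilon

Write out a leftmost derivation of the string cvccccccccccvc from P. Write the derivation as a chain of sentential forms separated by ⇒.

P ⇒ cPc ⇒ cvPvc ⇒ cvcPcvc ⇒ cvccPccvc ⇒ cvcccPcccvc ⇒ cvccccPccccvc ⇒ cvcccccPcccccvc ⇒ cvccccccccccvc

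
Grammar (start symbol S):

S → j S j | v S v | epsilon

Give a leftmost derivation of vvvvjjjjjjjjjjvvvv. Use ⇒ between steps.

S ⇒ vSv   [S → v S v]
vSv ⇒ vvSvv   [S → v S v]
vvSvv ⇒ vvvSvvv   [S → v S v]
vvvSvvv ⇒ vvvvSvvvv   [S → v S v]
vvvvSvvvv ⇒ vvvvjSjvvvv   [S → j S j]
vvvvjSjvvvv ⇒ vvvvjjSjjvvvv   [S → j S j]
vvvvjjSjjvvvv ⇒ vvvvjjjSjjjvvvv   [S → j S j]
vvvvjjjSjjjvvvv ⇒ vvvvjjjjSjjjjvvvv   [S → j S j]
vvvvjjjjSjjjjvvvv ⇒ vvvvjjjjjSjjjjjvvvv   [S → j S j]
vvvvjjjjjSjjjjjvvvv ⇒ vvvvjjjjjjjjjjvvvv   [S → epsilon]

S ⇒ vSv ⇒ vvSvv ⇒ vvvSvvv ⇒ vvvvSvvvv ⇒ vvvvjSjvvvv ⇒ vvvvjjSjjvvvv ⇒ vvvvjjjSjjjvvvv ⇒ vvvvjjjjSjjjjvvvv ⇒ vvvvjjjjjSjjjjjvvvv ⇒ vvvvjjjjjjjjjjvvvv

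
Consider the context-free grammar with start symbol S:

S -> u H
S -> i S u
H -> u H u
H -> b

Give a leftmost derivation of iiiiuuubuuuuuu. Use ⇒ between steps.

S ⇒ iSu ⇒ iiSuu ⇒ iiiSuuu ⇒ iiiiSuuuu ⇒ iiiiuHuuuu ⇒ iiiiuuHuuuuu ⇒ iiiiuuuHuuuuuu ⇒ iiiiuuubuuuuuu

S ⇒ iSu   [S -> i S u]
iSu ⇒ iiSuu   [S -> i S u]
iiSuu ⇒ iiiSuuu   [S -> i S u]
iiiSuuu ⇒ iiiiSuuuu   [S -> i S u]
iiiiSuuuu ⇒ iiiiuHuuuu   [S -> u H]
iiiiuHuuuu ⇒ iiiiuuHuuuuu   [H -> u H u]
iiiiuuHuuuuu ⇒ iiiiuuuHuuuuuu   [H -> u H u]
iiiiuuuHuuuuuu ⇒ iiiiuuubuuuuuu   [H -> b]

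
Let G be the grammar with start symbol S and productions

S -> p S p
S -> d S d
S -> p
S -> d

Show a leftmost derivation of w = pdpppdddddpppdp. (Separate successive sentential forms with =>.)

S => pSp   [S -> p S p]
pSp => pdSdp   [S -> d S d]
pdSdp => pdpSpdp   [S -> p S p]
pdpSpdp => pdppSppdp   [S -> p S p]
pdppSppdp => pdpppSpppdp   [S -> p S p]
pdpppSpppdp => pdpppdSdpppdp   [S -> d S d]
pdpppdSdpppdp => pdpppddSddpppdp   [S -> d S d]
pdpppddSddpppdp => pdpppdddddpppdp   [S -> d]

S => pSp => pdSdp => pdpSpdp => pdppSppdp => pdpppSpppdp => pdpppdSdpppdp => pdpppddSddpppdp => pdpppdddddpppdp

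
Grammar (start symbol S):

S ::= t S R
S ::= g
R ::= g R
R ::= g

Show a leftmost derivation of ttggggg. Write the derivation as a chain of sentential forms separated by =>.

S=>tSR=>ttSRR=>ttgRR=>ttggRR=>ttgggRR=>ttggggR=>ttggggg

S => tSR   [S ::= t S R]
tSR => ttSRR   [S ::= t S R]
ttSRR => ttgRR   [S ::= g]
ttgRR => ttggRR   [R ::= g R]
ttggRR => ttgggRR   [R ::= g R]
ttgggRR => ttggggR   [R ::= g]
ttggggR => ttggggg   [R ::= g]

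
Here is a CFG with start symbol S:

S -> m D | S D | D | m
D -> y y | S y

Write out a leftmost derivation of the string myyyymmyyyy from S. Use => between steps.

S => SD => SDD => mDDD => myyDD => myyyyD => myyyySy => myyyymDy => myyyymSyy => myyyymmDyy => myyyymmyyyy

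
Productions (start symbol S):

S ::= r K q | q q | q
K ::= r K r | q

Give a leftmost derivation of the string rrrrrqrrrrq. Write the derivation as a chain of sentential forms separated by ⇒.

S ⇒ rKq ⇒ rrKrq ⇒ rrrKrrq ⇒ rrrrKrrrq ⇒ rrrrrKrrrrq ⇒ rrrrrqrrrrq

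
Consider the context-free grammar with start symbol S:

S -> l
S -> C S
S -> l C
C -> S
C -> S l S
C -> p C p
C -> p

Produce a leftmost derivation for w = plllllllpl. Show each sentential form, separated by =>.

S => CS => pCpS => pSlSpS => pCSlSpS => pSSlSpS => plCSlSpS => plSlSSlSpS => plllSSlSpS => pllllSlSpS => pllllllSpS => plllllllpS => plllllllpl

S => CS   [S -> C S]
CS => pCpS   [C -> p C p]
pCpS => pSlSpS   [C -> S l S]
pSlSpS => pCSlSpS   [S -> C S]
pCSlSpS => pSSlSpS   [C -> S]
pSSlSpS => plCSlSpS   [S -> l C]
plCSlSpS => plSlSSlSpS   [C -> S l S]
plSlSSlSpS => plllSSlSpS   [S -> l]
plllSSlSpS => pllllSlSpS   [S -> l]
pllllSlSpS => pllllllSpS   [S -> l]
pllllllSpS => plllllllpS   [S -> l]
plllllllpS => plllllllpl   [S -> l]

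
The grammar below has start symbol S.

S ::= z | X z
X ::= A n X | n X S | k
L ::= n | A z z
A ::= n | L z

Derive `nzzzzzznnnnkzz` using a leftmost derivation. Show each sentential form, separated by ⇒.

S⇒Xz⇒AnXz⇒LznXz⇒AzzznXz⇒LzzzznXz⇒AzzzzzznXz⇒nzzzzzznXz⇒nzzzzzznAnXz⇒nzzzzzznnnXz⇒nzzzzzznnnnXSz⇒nzzzzzznnnnkSz⇒nzzzzzznnnnkzz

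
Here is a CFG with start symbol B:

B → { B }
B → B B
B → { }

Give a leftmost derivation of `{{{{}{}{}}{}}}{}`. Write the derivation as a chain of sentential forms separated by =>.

B => BB => {B}B => {{B}}B => {{BB}}B => {{{B}B}}B => {{{BB}B}}B => {{{BBB}B}}B => {{{{}BB}B}}B => {{{{}{}B}B}}B => {{{{}{}{}}B}}B => {{{{}{}{}}{}}}B => {{{{}{}{}}{}}}{}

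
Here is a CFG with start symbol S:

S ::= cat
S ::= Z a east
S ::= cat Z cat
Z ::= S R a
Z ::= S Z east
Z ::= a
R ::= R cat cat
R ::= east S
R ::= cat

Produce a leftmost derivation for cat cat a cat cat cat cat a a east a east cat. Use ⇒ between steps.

S ⇒ cat Z cat   [S ::= cat Z cat]
cat Z cat ⇒ cat S Z east cat   [Z ::= S Z east]
cat S Z east cat ⇒ cat Z a east Z east cat   [S ::= Z a east]
cat Z a east Z east cat ⇒ cat S R a a east Z east cat   [Z ::= S R a]
cat S R a a east Z east cat ⇒ cat cat Z cat R a a east Z east cat   [S ::= cat Z cat]
cat cat Z cat R a a east Z east cat ⇒ cat cat a cat R a a east Z east cat   [Z ::= a]
cat cat a cat R a a east Z east cat ⇒ cat cat a cat R cat cat a a east Z east cat   [R ::= R cat cat]
cat cat a cat R cat cat a a east Z east cat ⇒ cat cat a cat cat cat cat a a east Z east cat   [R ::= cat]
cat cat a cat cat cat cat a a east Z east cat ⇒ cat cat a cat cat cat cat a a east a east cat   [Z ::= a]

S ⇒ cat Z cat ⇒ cat S Z east cat ⇒ cat Z a east Z east cat ⇒ cat S R a a east Z east cat ⇒ cat cat Z cat R a a east Z east cat ⇒ cat cat a cat R a a east Z east cat ⇒ cat cat a cat R cat cat a a east Z east cat ⇒ cat cat a cat cat cat cat a a east Z east cat ⇒ cat cat a cat cat cat cat a a east a east cat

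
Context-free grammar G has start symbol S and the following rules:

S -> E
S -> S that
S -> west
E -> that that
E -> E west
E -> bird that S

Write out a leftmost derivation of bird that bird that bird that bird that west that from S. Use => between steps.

S => E   [S -> E]
E => bird that S   [E -> bird that S]
bird that S => bird that E   [S -> E]
bird that E => bird that bird that S   [E -> bird that S]
bird that bird that S => bird that bird that S that   [S -> S that]
bird that bird that S that => bird that bird that E that   [S -> E]
bird that bird that E that => bird that bird that bird that S that   [E -> bird that S]
bird that bird that bird that S that => bird that bird that bird that E that   [S -> E]
bird that bird that bird that E that => bird that bird that bird that bird that S that   [E -> bird that S]
bird that bird that bird that bird that S that => bird that bird that bird that bird that west that   [S -> west]

S => E => bird that S => bird that E => bird that bird that S => bird that bird that S that => bird that bird that E that => bird that bird that bird that S that => bird that bird that bird that E that => bird that bird that bird that bird that S that => bird that bird that bird that bird that west that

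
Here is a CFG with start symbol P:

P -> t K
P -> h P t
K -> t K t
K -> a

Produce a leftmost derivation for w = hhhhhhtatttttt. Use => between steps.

P => hPt => hhPtt => hhhPttt => hhhhPtttt => hhhhhPttttt => hhhhhhPtttttt => hhhhhhtKtttttt => hhhhhhtatttttt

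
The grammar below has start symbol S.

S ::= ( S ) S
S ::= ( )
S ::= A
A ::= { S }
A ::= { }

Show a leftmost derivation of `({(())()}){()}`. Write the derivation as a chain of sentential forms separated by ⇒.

S ⇒ (S)S   [S ::= ( S ) S]
(S)S ⇒ (A)S   [S ::= A]
(A)S ⇒ ({S})S   [A ::= { S }]
({S})S ⇒ ({(S)S})S   [S ::= ( S ) S]
({(S)S})S ⇒ ({(())S})S   [S ::= ( )]
({(())S})S ⇒ ({(())()})S   [S ::= ( )]
({(())()})S ⇒ ({(())()})A   [S ::= A]
({(())()})A ⇒ ({(())()}){S}   [A ::= { S }]
({(())()}){S} ⇒ ({(())()}){()}   [S ::= ( )]

S ⇒ (S)S ⇒ (A)S ⇒ ({S})S ⇒ ({(S)S})S ⇒ ({(())S})S ⇒ ({(())()})S ⇒ ({(())()})A ⇒ ({(())()}){S} ⇒ ({(())()}){()}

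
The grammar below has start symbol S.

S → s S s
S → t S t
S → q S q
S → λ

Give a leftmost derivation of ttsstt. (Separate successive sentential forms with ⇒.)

S ⇒ tSt   [S → t S t]
tSt ⇒ ttStt   [S → t S t]
ttStt ⇒ ttsSstt   [S → s S s]
ttsSstt ⇒ ttsstt   [S → λ]

S⇒tSt⇒ttStt⇒ttsSstt⇒ttsstt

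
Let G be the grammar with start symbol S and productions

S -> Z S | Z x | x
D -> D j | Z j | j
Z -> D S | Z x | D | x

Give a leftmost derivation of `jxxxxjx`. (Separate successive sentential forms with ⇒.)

S⇒ZS⇒DS⇒ZjS⇒DSjS⇒jSjS⇒jZSjS⇒jZxSjS⇒jxxSjS⇒jxxZSjS⇒jxxxSjS⇒jxxxxjS⇒jxxxxjx

S ⇒ ZS   [S -> Z S]
ZS ⇒ DS   [Z -> D]
DS ⇒ ZjS   [D -> Z j]
ZjS ⇒ DSjS   [Z -> D S]
DSjS ⇒ jSjS   [D -> j]
jSjS ⇒ jZSjS   [S -> Z S]
jZSjS ⇒ jZxSjS   [Z -> Z x]
jZxSjS ⇒ jxxSjS   [Z -> x]
jxxSjS ⇒ jxxZSjS   [S -> Z S]
jxxZSjS ⇒ jxxxSjS   [Z -> x]
jxxxSjS ⇒ jxxxxjS   [S -> x]
jxxxxjS ⇒ jxxxxjx   [S -> x]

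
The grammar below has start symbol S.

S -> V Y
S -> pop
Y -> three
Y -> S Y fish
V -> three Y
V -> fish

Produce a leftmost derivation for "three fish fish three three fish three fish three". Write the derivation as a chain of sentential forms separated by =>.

S => V Y   [S -> V Y]
V Y => three Y Y   [V -> three Y]
three Y Y => three S Y fish Y   [Y -> S Y fish]
three S Y fish Y => three V Y Y fish Y   [S -> V Y]
three V Y Y fish Y => three fish Y Y fish Y   [V -> fish]
three fish Y Y fish Y => three fish S Y fish Y fish Y   [Y -> S Y fish]
three fish S Y fish Y fish Y => three fish V Y Y fish Y fish Y   [S -> V Y]
three fish V Y Y fish Y fish Y => three fish fish Y Y fish Y fish Y   [V -> fish]
three fish fish Y Y fish Y fish Y => three fish fish three Y fish Y fish Y   [Y -> three]
three fish fish three Y fish Y fish Y => three fish fish three three fish Y fish Y   [Y -> three]
three fish fish three three fish Y fish Y => three fish fish three three fish three fish Y   [Y -> three]
three fish fish three three fish three fish Y => three fish fish three three fish three fish three   [Y -> three]

S => V Y => three Y Y => three S Y fish Y => three V Y Y fish Y => three fish Y Y fish Y => three fish S Y fish Y fish Y => three fish V Y Y fish Y fish Y => three fish fish Y Y fish Y fish Y => three fish fish three Y fish Y fish Y => three fish fish three three fish Y fish Y => three fish fish three three fish three fish Y => three fish fish three three fish three fish three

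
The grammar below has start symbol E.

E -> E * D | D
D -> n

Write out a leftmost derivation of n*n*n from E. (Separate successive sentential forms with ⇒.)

E ⇒ E*D ⇒ E*D*D ⇒ D*D*D ⇒ n*D*D ⇒ n*n*D ⇒ n*n*n

E ⇒ E*D   [E -> E * D]
E*D ⇒ E*D*D   [E -> E * D]
E*D*D ⇒ D*D*D   [E -> D]
D*D*D ⇒ n*D*D   [D -> n]
n*D*D ⇒ n*n*D   [D -> n]
n*n*D ⇒ n*n*n   [D -> n]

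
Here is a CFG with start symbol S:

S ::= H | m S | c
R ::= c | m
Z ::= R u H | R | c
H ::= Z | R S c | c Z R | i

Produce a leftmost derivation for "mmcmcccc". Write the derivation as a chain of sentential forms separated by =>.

S => H   [S ::= H]
H => RSc   [H ::= R S c]
RSc => mSc   [R ::= m]
mSc => mHc   [S ::= H]
mHc => mRScc   [H ::= R S c]
mRScc => mmScc   [R ::= m]
mmScc => mmHcc   [S ::= H]
mmHcc => mmRSccc   [H ::= R S c]
mmRSccc => mmcSccc   [R ::= c]
mmcSccc => mmcmSccc   [S ::= m S]
mmcmSccc => mmcmHccc   [S ::= H]
mmcmHccc => mmcmZccc   [H ::= Z]
mmcmZccc => mmcmcccc   [Z ::= c]

S => H => RSc => mSc => mHc => mRScc => mmScc => mmHcc => mmRSccc => mmcSccc => mmcmSccc => mmcmHccc => mmcmZccc => mmcmcccc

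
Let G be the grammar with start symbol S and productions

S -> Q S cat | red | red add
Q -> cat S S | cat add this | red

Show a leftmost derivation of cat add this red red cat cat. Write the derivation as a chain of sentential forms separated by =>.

S => Q S cat => cat add this S cat => cat add this Q S cat cat => cat add this red S cat cat => cat add this red red cat cat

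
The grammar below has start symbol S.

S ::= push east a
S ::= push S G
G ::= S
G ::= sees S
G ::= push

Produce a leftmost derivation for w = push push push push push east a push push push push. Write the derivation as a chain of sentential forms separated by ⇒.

S ⇒ push S G   [S ::= push S G]
push S G ⇒ push push S G G   [S ::= push S G]
push push S G G ⇒ push push push S G G G   [S ::= push S G]
push push push S G G G ⇒ push push push push S G G G G   [S ::= push S G]
push push push push S G G G G ⇒ push push push push push east a G G G G   [S ::= push east a]
push push push push push east a G G G G ⇒ push push push push push east a push G G G   [G ::= push]
push push push push push east a push G G G ⇒ push push push push push east a push push G G   [G ::= push]
push push push push push east a push push G G ⇒ push push push push push east a push push push G   [G ::= push]
push push push push push east a push push push G ⇒ push push push push push east a push push push push   [G ::= push]

S ⇒ push S G ⇒ push push S G G ⇒ push push push S G G G ⇒ push push push push S G G G G ⇒ push push push push push east a G G G G ⇒ push push push push push east a push G G G ⇒ push push push push push east a push push G G ⇒ push push push push push east a push push push G ⇒ push push push push push east a push push push push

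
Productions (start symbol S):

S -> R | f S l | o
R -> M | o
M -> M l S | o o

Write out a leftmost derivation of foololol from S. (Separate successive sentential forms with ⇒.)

S⇒fSl⇒fRl⇒fMl⇒fMlSl⇒fMlSlSl⇒foolSlSl⇒foolRlSl⇒foololSl⇒foololol

S ⇒ fSl   [S -> f S l]
fSl ⇒ fRl   [S -> R]
fRl ⇒ fMl   [R -> M]
fMl ⇒ fMlSl   [M -> M l S]
fMlSl ⇒ fMlSlSl   [M -> M l S]
fMlSlSl ⇒ foolSlSl   [M -> o o]
foolSlSl ⇒ foolRlSl   [S -> R]
foolRlSl ⇒ foololSl   [R -> o]
foololSl ⇒ foololol   [S -> o]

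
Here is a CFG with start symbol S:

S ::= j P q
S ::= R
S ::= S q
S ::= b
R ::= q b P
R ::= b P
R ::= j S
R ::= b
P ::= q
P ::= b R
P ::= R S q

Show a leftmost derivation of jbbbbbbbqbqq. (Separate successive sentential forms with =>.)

S=>jPq=>jbRq=>jbbPq=>jbbbRq=>jbbbbPq=>jbbbbbRq=>jbbbbbbPq=>jbbbbbbRSqq=>jbbbbbbbPSqq=>jbbbbbbbqSqq=>jbbbbbbbqbqq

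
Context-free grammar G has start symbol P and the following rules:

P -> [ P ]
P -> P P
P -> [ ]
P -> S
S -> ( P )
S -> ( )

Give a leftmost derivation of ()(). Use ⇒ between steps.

P ⇒ PP ⇒ SP ⇒ ()P ⇒ ()S ⇒ ()()

P ⇒ PP   [P -> P P]
PP ⇒ SP   [P -> S]
SP ⇒ ()P   [S -> ( )]
()P ⇒ ()S   [P -> S]
()S ⇒ ()()   [S -> ( )]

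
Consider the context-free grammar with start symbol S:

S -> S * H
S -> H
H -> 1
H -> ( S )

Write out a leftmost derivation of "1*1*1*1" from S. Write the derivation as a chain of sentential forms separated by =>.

S => S*H => S*H*H => S*H*H*H => H*H*H*H => 1*H*H*H => 1*1*H*H => 1*1*1*H => 1*1*1*1

S => S*H   [S -> S * H]
S*H => S*H*H   [S -> S * H]
S*H*H => S*H*H*H   [S -> S * H]
S*H*H*H => H*H*H*H   [S -> H]
H*H*H*H => 1*H*H*H   [H -> 1]
1*H*H*H => 1*1*H*H   [H -> 1]
1*1*H*H => 1*1*1*H   [H -> 1]
1*1*1*H => 1*1*1*1   [H -> 1]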